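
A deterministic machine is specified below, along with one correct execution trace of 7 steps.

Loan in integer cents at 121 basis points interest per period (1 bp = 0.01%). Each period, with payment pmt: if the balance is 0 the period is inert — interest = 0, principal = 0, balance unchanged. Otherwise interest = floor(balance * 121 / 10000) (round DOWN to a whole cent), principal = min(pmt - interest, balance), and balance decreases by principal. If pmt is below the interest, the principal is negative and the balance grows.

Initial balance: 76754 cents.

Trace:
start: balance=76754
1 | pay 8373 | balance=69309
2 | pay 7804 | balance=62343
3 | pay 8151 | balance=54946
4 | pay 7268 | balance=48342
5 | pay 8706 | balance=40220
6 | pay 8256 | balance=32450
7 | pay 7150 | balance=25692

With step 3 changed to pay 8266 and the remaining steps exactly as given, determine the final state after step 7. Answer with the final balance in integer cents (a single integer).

25573

(re-executing from step 3 with the substitution; state before step 3: balance=62343)
3 | pay 8266 | balance=54831
4 | pay 7268 | balance=48226
5 | pay 8706 | balance=40103
6 | pay 8256 | balance=32332
7 | pay 7150 | balance=25573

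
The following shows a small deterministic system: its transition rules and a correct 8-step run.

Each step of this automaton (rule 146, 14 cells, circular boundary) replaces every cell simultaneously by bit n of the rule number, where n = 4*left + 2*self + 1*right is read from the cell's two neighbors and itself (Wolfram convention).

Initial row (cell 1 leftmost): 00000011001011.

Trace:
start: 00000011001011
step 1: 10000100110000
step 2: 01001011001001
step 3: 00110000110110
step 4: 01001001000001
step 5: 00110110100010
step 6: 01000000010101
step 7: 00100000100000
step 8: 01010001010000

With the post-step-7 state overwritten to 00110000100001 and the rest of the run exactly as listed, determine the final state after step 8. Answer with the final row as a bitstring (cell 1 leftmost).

11001001010010

state after step 7 := 00110000100001
step 8: 11001001010010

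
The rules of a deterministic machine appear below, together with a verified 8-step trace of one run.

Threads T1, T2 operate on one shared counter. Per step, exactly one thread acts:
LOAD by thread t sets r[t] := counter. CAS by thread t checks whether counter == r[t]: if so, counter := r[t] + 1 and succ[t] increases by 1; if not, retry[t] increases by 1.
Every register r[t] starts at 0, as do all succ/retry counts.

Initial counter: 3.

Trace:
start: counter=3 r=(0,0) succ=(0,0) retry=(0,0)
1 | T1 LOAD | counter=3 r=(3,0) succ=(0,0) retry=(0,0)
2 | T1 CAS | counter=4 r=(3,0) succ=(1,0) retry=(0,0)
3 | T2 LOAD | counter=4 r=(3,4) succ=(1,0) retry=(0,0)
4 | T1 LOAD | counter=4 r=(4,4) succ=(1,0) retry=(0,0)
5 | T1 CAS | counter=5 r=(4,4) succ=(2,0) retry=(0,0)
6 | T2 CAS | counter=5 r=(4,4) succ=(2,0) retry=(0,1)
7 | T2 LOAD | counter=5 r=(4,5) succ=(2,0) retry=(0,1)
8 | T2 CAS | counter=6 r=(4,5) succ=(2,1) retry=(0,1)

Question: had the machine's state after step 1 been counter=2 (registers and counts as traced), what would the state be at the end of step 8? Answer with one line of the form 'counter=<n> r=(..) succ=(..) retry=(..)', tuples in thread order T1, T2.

state after step 1 := counter=2 r=(3,0) succ=(0,0) retry=(0,0)
2 | T1 CAS | counter=2 r=(3,0) succ=(0,0) retry=(1,0)
3 | T2 LOAD | counter=2 r=(3,2) succ=(0,0) retry=(1,0)
4 | T1 LOAD | counter=2 r=(2,2) succ=(0,0) retry=(1,0)
5 | T1 CAS | counter=3 r=(2,2) succ=(1,0) retry=(1,0)
6 | T2 CAS | counter=3 r=(2,2) succ=(1,0) retry=(1,1)
7 | T2 LOAD | counter=3 r=(2,3) succ=(1,0) retry=(1,1)
8 | T2 CAS | counter=4 r=(2,3) succ=(1,1) retry=(1,1)

counter=4 r=(2,3) succ=(1,1) retry=(1,1)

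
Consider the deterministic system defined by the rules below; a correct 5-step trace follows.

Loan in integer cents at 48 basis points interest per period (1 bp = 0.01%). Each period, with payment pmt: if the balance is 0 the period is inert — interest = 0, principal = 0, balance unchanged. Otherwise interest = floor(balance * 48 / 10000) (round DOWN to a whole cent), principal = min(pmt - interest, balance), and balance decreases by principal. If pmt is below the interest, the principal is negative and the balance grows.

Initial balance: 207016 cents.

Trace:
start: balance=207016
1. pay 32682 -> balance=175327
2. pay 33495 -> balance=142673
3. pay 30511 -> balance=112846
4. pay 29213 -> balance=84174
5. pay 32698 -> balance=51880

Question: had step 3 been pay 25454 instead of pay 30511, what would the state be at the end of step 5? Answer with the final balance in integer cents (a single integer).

(re-executing from step 3 with the substitution; state before step 3: balance=142673)
3. pay 25454 -> balance=117903
4. pay 29213 -> balance=89255
5. pay 32698 -> balance=56985

56985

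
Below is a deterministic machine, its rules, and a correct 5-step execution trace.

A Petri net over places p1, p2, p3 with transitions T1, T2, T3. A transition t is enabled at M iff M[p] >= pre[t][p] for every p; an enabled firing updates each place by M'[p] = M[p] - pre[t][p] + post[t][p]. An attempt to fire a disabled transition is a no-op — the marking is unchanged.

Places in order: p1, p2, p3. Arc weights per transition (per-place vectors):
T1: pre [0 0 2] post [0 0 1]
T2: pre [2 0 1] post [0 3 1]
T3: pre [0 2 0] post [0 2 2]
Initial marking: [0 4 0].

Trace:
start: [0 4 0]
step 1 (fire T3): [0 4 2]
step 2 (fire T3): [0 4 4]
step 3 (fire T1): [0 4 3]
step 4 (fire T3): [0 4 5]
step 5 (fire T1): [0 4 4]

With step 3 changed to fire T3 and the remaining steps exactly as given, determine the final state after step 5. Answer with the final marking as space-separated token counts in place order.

(re-executing from step 3 with the substitution; state before step 3: [0 4 4])
step 3 (fire T3): [0 4 6]
step 4 (fire T3): [0 4 8]
step 5 (fire T1): [0 4 7]

0 4 7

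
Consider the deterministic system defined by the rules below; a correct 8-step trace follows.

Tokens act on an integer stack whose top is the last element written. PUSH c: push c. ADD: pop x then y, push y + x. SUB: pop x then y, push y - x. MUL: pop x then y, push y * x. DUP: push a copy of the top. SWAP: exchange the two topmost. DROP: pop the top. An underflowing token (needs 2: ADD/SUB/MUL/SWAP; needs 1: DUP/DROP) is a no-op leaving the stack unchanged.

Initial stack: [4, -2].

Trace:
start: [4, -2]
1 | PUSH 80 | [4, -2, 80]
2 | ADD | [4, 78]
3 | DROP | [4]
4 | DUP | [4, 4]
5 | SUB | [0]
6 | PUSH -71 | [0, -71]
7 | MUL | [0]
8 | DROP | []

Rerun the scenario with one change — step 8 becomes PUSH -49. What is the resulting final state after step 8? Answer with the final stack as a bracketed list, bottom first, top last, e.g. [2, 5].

(re-executing from step 8 with the substitution; state before step 8: [0])
8 | PUSH -49 | [0, -49]

[0, -49]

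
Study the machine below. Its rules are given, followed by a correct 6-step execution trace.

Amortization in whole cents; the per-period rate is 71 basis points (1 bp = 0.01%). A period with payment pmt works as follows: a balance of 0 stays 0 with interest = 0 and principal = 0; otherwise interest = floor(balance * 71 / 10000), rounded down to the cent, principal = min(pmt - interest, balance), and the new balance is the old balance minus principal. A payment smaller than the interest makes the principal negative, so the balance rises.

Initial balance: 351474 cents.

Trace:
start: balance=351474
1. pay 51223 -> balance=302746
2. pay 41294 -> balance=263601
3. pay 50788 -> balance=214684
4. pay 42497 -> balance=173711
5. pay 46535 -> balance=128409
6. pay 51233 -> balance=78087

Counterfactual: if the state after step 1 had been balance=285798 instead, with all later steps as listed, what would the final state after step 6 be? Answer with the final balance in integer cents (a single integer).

state after step 1 := balance=285798
2. pay 41294 -> balance=246533
3. pay 50788 -> balance=197495
4. pay 42497 -> balance=156400
5. pay 46535 -> balance=110975
6. pay 51233 -> balance=60529

60529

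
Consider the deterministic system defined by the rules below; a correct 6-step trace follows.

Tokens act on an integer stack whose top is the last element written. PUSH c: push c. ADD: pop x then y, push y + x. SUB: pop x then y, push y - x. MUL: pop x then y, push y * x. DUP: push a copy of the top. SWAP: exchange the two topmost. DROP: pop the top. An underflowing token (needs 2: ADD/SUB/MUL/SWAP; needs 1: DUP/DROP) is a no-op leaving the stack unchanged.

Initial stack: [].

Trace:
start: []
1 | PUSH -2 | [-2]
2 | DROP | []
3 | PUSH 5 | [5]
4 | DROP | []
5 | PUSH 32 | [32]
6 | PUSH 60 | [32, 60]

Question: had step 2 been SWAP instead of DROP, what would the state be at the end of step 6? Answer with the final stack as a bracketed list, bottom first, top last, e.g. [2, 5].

[-2, 32, 60]

(re-executing from step 2 with the substitution; state before step 2: [-2])
2 | SWAP | [-2]
3 | PUSH 5 | [-2, 5]
4 | DROP | [-2]
5 | PUSH 32 | [-2, 32]
6 | PUSH 60 | [-2, 32, 60]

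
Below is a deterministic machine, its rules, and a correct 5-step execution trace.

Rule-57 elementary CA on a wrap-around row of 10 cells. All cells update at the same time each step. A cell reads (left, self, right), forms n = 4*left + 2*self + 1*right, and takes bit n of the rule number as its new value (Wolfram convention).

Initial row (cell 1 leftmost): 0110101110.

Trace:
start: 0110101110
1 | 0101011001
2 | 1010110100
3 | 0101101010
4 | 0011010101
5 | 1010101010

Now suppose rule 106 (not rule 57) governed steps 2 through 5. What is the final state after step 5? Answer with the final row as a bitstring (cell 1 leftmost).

0110000011

(re-executing steps 2..5 under rule 106; state before step 2: 0101011001)
2 | 1010111010
3 | 0101101101
4 | 1011111110
5 | 0110000011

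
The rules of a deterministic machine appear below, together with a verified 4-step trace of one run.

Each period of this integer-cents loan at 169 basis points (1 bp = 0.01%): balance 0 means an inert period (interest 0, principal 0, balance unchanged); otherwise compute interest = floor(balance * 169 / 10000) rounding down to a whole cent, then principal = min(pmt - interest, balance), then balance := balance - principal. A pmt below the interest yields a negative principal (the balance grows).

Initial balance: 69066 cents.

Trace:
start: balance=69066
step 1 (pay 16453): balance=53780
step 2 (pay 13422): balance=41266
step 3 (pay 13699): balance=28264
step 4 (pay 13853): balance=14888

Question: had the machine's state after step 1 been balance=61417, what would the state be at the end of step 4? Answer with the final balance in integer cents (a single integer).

state after step 1 := balance=61417
step 2 (pay 13422): balance=49032
step 3 (pay 13699): balance=36161
step 4 (pay 13853): balance=22919

22919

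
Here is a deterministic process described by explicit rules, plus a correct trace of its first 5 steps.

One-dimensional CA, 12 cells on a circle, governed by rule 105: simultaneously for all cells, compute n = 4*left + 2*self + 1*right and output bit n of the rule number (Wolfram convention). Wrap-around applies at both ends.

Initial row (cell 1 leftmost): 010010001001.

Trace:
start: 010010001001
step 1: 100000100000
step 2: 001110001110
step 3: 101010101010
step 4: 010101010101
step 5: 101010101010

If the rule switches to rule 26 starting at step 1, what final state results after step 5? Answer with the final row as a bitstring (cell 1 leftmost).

010101100011

(re-executing steps 1..5 under rule 26; state before step 1: 010010001001)
step 1: 001101010110
step 2: 011000000101
step 3: 010100001000
step 4: 100010010100
step 5: 010101100011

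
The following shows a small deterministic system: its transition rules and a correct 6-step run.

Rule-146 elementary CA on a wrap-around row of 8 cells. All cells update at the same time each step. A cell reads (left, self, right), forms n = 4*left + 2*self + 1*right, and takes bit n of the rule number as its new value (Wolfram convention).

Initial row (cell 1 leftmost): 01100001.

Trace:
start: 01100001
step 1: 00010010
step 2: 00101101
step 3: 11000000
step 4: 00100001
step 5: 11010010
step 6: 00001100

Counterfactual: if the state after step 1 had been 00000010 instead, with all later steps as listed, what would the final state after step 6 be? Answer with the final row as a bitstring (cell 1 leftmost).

state after step 1 := 00000010
step 2: 00000101
step 3: 10001000
step 4: 01010101
step 5: 00000000
step 6: 00000000

00000000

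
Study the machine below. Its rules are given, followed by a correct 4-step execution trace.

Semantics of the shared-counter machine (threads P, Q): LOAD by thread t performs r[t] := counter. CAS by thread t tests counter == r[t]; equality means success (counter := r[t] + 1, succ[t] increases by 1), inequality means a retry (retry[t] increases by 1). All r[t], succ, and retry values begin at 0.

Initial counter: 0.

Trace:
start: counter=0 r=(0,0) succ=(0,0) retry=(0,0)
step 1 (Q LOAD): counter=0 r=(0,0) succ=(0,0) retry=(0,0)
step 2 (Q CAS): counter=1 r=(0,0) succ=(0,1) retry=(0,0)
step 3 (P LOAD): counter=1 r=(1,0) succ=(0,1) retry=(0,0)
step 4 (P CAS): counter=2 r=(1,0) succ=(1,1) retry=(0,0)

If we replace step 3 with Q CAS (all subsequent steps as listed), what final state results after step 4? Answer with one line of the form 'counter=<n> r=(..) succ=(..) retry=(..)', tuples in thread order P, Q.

(re-executing from step 3 with the substitution; state before step 3: counter=1 r=(0,0) succ=(0,1) retry=(0,0))
step 3 (Q CAS): counter=1 r=(0,0) succ=(0,1) retry=(0,1)
step 4 (P CAS): counter=1 r=(0,0) succ=(0,1) retry=(1,1)

counter=1 r=(0,0) succ=(0,1) retry=(1,1)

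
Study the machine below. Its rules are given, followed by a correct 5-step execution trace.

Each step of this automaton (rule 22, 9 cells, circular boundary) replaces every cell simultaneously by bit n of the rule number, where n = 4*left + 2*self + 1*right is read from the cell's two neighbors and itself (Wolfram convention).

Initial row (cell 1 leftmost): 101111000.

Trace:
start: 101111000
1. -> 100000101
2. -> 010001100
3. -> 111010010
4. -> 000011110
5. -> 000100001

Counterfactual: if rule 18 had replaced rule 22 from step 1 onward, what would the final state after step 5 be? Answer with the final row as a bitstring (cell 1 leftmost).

(re-executing steps 1..5 under rule 18; state before step 1: 101111000)
1. -> 000000101
2. -> 100001000
3. -> 010010101
4. -> 001100000
5. -> 010010000

010010000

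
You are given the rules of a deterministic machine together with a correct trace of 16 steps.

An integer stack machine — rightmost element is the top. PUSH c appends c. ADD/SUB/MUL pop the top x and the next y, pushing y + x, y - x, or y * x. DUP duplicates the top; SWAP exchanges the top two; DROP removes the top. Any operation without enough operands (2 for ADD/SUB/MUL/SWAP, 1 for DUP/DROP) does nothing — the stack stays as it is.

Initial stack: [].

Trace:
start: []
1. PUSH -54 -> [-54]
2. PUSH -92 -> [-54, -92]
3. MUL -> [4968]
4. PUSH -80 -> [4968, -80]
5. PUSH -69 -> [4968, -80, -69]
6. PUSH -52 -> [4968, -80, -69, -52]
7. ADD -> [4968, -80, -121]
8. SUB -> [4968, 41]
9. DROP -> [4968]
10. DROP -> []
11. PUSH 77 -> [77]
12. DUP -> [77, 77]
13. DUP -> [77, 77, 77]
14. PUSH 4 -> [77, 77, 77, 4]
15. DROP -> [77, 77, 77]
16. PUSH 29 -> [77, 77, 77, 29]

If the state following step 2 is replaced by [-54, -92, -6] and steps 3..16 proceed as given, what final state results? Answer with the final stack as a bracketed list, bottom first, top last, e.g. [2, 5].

[-54, 77, 77, 77, 29]

state after step 2 := [-54, -92, -6]
3. MUL -> [-54, 552]
4. PUSH -80 -> [-54, 552, -80]
5. PUSH -69 -> [-54, 552, -80, -69]
6. PUSH -52 -> [-54, 552, -80, -69, -52]
7. ADD -> [-54, 552, -80, -121]
8. SUB -> [-54, 552, 41]
9. DROP -> [-54, 552]
10. DROP -> [-54]
11. PUSH 77 -> [-54, 77]
12. DUP -> [-54, 77, 77]
13. DUP -> [-54, 77, 77, 77]
14. PUSH 4 -> [-54, 77, 77, 77, 4]
15. DROP -> [-54, 77, 77, 77]
16. PUSH 29 -> [-54, 77, 77, 77, 29]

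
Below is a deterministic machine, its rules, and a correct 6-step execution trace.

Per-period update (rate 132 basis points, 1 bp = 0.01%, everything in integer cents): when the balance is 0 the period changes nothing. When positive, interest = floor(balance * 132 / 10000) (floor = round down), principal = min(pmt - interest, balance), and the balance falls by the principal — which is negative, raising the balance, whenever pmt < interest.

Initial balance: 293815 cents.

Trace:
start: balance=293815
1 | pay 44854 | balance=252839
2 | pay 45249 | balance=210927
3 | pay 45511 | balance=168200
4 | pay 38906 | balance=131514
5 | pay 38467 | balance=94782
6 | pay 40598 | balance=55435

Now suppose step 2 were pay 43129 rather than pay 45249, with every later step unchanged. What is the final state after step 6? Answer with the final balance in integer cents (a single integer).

57669

(re-executing from step 2 with the substitution; state before step 2: balance=252839)
2 | pay 43129 | balance=213047
3 | pay 45511 | balance=170348
4 | pay 38906 | balance=133690
5 | pay 38467 | balance=96987
6 | pay 40598 | balance=57669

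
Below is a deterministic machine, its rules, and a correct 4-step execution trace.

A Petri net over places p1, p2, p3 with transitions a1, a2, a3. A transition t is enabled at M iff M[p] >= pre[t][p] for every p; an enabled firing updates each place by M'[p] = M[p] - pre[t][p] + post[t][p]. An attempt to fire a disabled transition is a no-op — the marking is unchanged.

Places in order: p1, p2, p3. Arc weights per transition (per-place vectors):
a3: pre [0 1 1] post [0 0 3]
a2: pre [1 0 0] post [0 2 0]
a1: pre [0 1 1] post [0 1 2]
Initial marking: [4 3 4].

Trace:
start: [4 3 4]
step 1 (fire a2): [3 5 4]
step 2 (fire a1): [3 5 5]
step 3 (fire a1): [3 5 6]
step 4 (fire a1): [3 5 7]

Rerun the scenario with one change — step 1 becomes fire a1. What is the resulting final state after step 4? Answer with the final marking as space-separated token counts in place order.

4 3 8

(re-executing from step 1 with the substitution; state before step 1: [4 3 4])
step 1 (fire a1): [4 3 5]
step 2 (fire a1): [4 3 6]
step 3 (fire a1): [4 3 7]
step 4 (fire a1): [4 3 8]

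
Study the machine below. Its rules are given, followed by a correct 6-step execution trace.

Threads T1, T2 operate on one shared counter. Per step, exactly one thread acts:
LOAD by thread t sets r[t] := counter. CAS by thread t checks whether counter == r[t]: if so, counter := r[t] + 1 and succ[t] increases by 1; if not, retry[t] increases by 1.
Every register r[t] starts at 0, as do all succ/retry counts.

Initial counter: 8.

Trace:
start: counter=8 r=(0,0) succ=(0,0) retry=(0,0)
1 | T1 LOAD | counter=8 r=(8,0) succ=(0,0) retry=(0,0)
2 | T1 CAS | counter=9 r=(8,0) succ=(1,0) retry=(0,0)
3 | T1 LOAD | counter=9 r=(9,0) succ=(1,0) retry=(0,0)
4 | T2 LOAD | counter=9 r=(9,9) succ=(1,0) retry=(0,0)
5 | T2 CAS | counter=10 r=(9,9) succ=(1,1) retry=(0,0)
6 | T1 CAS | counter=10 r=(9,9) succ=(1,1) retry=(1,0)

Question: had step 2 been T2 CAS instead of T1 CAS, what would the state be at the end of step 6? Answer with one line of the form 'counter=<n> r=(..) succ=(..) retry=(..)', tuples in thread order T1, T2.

(re-executing from step 2 with the substitution; state before step 2: counter=8 r=(8,0) succ=(0,0) retry=(0,0))
2 | T2 CAS | counter=8 r=(8,0) succ=(0,0) retry=(0,1)
3 | T1 LOAD | counter=8 r=(8,0) succ=(0,0) retry=(0,1)
4 | T2 LOAD | counter=8 r=(8,8) succ=(0,0) retry=(0,1)
5 | T2 CAS | counter=9 r=(8,8) succ=(0,1) retry=(0,1)
6 | T1 CAS | counter=9 r=(8,8) succ=(0,1) retry=(1,1)

counter=9 r=(8,8) succ=(0,1) retry=(1,1)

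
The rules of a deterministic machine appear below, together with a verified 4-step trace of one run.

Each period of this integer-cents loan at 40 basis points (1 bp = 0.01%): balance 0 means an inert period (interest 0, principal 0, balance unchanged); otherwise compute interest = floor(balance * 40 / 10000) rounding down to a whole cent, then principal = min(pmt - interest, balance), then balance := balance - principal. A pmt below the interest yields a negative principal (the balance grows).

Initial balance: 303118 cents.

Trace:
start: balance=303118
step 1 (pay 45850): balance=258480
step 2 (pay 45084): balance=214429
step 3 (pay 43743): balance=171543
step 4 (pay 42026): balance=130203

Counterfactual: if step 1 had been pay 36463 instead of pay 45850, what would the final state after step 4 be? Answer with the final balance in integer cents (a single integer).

(re-executing from step 1 with the substitution; state before step 1: balance=303118)
step 1 (pay 36463): balance=267867
step 2 (pay 45084): balance=223854
step 3 (pay 43743): balance=181006
step 4 (pay 42026): balance=139704

139704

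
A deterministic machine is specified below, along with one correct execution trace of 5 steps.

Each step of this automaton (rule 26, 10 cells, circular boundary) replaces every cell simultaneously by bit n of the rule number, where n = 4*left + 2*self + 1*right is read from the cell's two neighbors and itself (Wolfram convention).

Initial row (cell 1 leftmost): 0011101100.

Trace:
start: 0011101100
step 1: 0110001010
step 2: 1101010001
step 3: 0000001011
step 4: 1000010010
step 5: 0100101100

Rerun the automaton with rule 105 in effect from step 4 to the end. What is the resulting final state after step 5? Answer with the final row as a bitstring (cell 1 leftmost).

1100100101

(re-executing steps 4..5 under rule 105; state before step 4: 0000001011)
step 4: 0111100111
step 5: 1100100101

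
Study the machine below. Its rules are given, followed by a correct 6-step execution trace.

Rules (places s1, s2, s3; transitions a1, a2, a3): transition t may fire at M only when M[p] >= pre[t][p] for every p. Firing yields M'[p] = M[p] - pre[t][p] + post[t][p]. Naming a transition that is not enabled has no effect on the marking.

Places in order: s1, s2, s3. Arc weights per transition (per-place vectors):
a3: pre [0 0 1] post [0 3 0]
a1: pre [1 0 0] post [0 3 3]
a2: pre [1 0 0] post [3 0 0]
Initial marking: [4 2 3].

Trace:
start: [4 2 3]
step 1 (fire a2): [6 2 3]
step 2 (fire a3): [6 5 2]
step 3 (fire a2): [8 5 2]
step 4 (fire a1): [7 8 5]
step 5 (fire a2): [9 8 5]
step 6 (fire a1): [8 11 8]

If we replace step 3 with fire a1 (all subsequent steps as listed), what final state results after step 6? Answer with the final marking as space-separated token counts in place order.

(re-executing from step 3 with the substitution; state before step 3: [6 5 2])
step 3 (fire a1): [5 8 5]
step 4 (fire a1): [4 11 8]
step 5 (fire a2): [6 11 8]
step 6 (fire a1): [5 14 11]

5 14 11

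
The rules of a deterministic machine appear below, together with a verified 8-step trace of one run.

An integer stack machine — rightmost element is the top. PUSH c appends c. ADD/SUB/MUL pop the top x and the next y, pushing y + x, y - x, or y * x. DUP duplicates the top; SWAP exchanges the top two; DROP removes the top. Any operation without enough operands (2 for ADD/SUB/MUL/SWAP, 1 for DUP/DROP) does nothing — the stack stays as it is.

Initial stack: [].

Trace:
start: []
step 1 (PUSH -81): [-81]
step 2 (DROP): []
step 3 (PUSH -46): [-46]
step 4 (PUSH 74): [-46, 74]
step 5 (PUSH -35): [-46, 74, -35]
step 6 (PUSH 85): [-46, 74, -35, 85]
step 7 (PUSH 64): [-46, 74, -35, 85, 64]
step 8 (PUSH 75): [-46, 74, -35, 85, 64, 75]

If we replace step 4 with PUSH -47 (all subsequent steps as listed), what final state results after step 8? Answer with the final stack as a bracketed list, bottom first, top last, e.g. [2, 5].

[-46, -47, -35, 85, 64, 75]

(re-executing from step 4 with the substitution; state before step 4: [-46])
step 4 (PUSH -47): [-46, -47]
step 5 (PUSH -35): [-46, -47, -35]
step 6 (PUSH 85): [-46, -47, -35, 85]
step 7 (PUSH 64): [-46, -47, -35, 85, 64]
step 8 (PUSH 75): [-46, -47, -35, 85, 64, 75]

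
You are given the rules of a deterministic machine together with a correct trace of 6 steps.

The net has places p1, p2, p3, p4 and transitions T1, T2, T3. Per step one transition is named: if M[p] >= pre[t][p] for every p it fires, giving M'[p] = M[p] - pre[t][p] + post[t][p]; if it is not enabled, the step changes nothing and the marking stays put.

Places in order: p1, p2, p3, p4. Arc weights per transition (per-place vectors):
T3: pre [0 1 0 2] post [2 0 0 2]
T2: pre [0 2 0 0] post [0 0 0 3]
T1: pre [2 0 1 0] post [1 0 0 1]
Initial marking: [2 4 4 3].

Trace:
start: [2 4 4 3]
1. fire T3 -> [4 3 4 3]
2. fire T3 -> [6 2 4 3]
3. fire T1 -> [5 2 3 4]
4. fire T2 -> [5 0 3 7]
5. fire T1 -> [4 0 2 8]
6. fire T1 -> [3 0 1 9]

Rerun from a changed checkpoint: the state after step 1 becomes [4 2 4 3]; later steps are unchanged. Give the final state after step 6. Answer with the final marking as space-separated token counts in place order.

3 1 1 6

state after step 1 := [4 2 4 3]
2. fire T3 -> [6 1 4 3]
3. fire T1 -> [5 1 3 4]
4. fire T2 -> [5 1 3 4]
5. fire T1 -> [4 1 2 5]
6. fire T1 -> [3 1 1 6]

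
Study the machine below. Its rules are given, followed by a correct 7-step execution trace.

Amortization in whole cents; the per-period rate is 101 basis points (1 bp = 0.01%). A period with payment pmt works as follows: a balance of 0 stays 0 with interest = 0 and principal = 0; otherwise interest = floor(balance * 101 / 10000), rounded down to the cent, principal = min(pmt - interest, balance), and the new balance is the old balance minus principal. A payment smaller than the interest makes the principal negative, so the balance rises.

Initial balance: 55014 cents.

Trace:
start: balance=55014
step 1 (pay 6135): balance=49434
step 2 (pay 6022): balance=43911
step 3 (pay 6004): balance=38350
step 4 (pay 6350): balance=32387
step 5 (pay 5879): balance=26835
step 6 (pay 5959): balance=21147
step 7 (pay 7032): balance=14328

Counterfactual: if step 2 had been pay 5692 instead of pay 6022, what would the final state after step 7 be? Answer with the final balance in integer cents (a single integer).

14674

(re-executing from step 2 with the substitution; state before step 2: balance=49434)
step 2 (pay 5692): balance=44241
step 3 (pay 6004): balance=38683
step 4 (pay 6350): balance=32723
step 5 (pay 5879): balance=27174
step 6 (pay 5959): balance=21489
step 7 (pay 7032): balance=14674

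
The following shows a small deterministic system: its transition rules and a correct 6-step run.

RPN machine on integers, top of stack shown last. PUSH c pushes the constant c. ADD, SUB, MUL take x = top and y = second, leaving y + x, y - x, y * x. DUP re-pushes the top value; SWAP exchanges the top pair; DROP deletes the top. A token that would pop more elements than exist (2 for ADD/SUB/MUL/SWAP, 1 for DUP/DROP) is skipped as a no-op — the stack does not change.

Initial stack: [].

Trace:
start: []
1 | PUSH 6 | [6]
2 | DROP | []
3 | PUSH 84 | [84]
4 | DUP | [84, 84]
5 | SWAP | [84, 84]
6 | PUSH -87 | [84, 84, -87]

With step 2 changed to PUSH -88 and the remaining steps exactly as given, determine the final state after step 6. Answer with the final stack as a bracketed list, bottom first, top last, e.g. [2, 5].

[6, -88, 84, 84, -87]

(re-executing from step 2 with the substitution; state before step 2: [6])
2 | PUSH -88 | [6, -88]
3 | PUSH 84 | [6, -88, 84]
4 | DUP | [6, -88, 84, 84]
5 | SWAP | [6, -88, 84, 84]
6 | PUSH -87 | [6, -88, 84, 84, -87]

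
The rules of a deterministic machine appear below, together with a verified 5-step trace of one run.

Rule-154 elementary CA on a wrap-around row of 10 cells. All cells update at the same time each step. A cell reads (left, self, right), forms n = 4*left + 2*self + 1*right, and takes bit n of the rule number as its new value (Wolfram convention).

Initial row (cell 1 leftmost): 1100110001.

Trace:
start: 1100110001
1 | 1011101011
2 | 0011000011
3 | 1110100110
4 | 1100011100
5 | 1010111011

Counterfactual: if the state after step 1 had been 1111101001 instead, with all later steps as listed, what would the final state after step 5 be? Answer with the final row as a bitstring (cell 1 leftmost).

state after step 1 := 1111101001
2 | 1111000111
3 | 1110101111
4 | 1100001111
5 | 1010011111

1010011111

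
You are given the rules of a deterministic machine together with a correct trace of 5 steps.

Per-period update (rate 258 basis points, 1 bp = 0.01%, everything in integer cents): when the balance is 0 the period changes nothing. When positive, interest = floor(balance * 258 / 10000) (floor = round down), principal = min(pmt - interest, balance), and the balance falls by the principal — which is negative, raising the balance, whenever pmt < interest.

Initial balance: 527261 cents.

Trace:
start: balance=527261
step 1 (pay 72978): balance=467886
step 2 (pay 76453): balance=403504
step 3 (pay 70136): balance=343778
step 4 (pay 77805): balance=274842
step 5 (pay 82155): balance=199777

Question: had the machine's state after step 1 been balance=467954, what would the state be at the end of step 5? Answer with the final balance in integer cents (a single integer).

199853

state after step 1 := balance=467954
step 2 (pay 76453): balance=403574
step 3 (pay 70136): balance=343850
step 4 (pay 77805): balance=274916
step 5 (pay 82155): balance=199853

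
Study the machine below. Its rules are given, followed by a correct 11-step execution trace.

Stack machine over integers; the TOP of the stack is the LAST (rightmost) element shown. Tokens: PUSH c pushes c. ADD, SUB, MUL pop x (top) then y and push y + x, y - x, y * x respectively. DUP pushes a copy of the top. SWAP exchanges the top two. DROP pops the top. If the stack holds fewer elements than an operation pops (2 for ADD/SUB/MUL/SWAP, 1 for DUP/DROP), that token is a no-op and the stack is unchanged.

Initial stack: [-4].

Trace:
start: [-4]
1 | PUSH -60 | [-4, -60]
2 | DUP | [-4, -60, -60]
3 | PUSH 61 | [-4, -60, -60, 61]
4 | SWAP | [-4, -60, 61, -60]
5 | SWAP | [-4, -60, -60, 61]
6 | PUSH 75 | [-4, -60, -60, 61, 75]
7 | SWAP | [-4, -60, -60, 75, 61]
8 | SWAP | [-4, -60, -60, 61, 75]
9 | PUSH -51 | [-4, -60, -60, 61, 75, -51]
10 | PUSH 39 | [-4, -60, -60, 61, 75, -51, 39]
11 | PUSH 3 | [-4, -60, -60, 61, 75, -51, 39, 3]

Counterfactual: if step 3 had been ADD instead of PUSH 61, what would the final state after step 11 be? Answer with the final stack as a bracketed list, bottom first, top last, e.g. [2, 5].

[-4, -120, 75, -51, 39, 3]

(re-executing from step 3 with the substitution; state before step 3: [-4, -60, -60])
3 | ADD | [-4, -120]
4 | SWAP | [-120, -4]
5 | SWAP | [-4, -120]
6 | PUSH 75 | [-4, -120, 75]
7 | SWAP | [-4, 75, -120]
8 | SWAP | [-4, -120, 75]
9 | PUSH -51 | [-4, -120, 75, -51]
10 | PUSH 39 | [-4, -120, 75, -51, 39]
11 | PUSH 3 | [-4, -120, 75, -51, 39, 3]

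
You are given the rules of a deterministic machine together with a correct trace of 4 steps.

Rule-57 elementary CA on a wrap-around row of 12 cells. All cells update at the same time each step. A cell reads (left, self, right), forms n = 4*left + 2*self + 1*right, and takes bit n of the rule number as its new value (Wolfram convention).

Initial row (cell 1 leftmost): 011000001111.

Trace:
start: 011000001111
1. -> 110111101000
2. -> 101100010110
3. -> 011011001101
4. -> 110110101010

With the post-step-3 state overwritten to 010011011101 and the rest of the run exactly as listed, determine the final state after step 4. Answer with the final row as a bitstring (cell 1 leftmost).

101010110010

state after step 3 := 010011011101
4. -> 101010110010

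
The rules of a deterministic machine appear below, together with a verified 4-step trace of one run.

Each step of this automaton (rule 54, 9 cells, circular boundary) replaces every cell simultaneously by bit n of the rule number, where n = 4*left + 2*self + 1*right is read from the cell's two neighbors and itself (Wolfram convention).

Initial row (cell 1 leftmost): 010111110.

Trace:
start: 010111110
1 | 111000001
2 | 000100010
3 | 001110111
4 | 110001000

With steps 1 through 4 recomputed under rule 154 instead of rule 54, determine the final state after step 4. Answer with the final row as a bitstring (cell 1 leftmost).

111100101

(re-executing steps 1..4 under rule 154; state before step 1: 010111110)
1 | 100111101
2 | 011111001
3 | 011110110
4 | 111100101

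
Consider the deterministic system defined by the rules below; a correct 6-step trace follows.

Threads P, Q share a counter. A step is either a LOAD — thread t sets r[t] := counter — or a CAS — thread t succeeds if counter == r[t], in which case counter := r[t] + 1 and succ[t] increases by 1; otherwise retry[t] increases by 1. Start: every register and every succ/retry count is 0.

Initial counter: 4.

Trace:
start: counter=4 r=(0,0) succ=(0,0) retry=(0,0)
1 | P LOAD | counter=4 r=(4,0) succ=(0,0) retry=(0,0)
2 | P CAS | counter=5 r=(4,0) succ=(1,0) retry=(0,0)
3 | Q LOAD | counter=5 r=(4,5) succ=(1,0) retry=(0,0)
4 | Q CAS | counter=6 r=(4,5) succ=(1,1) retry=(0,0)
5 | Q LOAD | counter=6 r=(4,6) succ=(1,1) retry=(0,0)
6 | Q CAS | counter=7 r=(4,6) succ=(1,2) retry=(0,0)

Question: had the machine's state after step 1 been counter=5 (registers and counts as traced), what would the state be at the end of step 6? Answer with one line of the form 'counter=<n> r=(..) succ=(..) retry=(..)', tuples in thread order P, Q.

state after step 1 := counter=5 r=(4,0) succ=(0,0) retry=(0,0)
2 | P CAS | counter=5 r=(4,0) succ=(0,0) retry=(1,0)
3 | Q LOAD | counter=5 r=(4,5) succ=(0,0) retry=(1,0)
4 | Q CAS | counter=6 r=(4,5) succ=(0,1) retry=(1,0)
5 | Q LOAD | counter=6 r=(4,6) succ=(0,1) retry=(1,0)
6 | Q CAS | counter=7 r=(4,6) succ=(0,2) retry=(1,0)

counter=7 r=(4,6) succ=(0,2) retry=(1,0)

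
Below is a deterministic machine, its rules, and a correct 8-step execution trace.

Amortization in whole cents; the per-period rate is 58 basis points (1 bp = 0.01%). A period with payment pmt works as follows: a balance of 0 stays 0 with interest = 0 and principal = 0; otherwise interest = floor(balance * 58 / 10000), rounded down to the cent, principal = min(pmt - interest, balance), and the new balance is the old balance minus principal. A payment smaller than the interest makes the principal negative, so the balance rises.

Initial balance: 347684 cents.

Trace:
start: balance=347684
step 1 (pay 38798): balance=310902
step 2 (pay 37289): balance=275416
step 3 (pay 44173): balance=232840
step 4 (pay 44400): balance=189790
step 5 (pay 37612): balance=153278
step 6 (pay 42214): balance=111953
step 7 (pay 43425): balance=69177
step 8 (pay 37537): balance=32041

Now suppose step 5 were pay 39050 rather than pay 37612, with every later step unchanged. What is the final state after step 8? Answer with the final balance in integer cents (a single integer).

30576

(re-executing from step 5 with the substitution; state before step 5: balance=189790)
step 5 (pay 39050): balance=151840
step 6 (pay 42214): balance=110506
step 7 (pay 43425): balance=67721
step 8 (pay 37537): balance=30576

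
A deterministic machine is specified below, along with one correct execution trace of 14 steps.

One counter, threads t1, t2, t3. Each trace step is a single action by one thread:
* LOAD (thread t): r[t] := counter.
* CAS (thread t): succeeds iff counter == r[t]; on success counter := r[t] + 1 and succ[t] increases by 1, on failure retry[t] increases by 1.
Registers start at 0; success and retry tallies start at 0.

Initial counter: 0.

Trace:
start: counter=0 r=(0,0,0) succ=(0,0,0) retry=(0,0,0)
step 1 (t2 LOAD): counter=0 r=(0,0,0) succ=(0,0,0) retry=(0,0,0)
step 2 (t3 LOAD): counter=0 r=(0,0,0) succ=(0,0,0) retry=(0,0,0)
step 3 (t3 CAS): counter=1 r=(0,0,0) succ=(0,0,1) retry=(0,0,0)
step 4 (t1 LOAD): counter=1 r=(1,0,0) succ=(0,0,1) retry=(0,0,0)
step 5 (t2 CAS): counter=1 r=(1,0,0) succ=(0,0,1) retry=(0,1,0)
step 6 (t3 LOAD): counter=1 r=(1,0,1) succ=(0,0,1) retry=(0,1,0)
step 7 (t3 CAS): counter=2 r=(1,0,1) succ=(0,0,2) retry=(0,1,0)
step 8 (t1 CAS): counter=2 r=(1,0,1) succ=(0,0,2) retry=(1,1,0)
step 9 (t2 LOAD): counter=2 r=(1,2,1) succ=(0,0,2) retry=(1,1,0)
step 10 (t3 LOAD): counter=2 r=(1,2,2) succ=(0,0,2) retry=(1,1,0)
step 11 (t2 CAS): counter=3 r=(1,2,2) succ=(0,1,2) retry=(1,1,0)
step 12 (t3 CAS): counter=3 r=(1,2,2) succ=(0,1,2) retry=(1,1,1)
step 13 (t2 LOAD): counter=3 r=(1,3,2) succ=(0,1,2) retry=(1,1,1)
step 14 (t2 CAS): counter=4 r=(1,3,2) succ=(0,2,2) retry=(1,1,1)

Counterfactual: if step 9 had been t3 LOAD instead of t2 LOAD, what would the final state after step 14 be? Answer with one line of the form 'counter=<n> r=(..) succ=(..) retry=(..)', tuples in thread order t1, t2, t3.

(re-executing from step 9 with the substitution; state before step 9: counter=2 r=(1,0,1) succ=(0,0,2) retry=(1,1,0))
step 9 (t3 LOAD): counter=2 r=(1,0,2) succ=(0,0,2) retry=(1,1,0)
step 10 (t3 LOAD): counter=2 r=(1,0,2) succ=(0,0,2) retry=(1,1,0)
step 11 (t2 CAS): counter=2 r=(1,0,2) succ=(0,0,2) retry=(1,2,0)
step 12 (t3 CAS): counter=3 r=(1,0,2) succ=(0,0,3) retry=(1,2,0)
step 13 (t2 LOAD): counter=3 r=(1,3,2) succ=(0,0,3) retry=(1,2,0)
step 14 (t2 CAS): counter=4 r=(1,3,2) succ=(0,1,3) retry=(1,2,0)

counter=4 r=(1,3,2) succ=(0,1,3) retry=(1,2,0)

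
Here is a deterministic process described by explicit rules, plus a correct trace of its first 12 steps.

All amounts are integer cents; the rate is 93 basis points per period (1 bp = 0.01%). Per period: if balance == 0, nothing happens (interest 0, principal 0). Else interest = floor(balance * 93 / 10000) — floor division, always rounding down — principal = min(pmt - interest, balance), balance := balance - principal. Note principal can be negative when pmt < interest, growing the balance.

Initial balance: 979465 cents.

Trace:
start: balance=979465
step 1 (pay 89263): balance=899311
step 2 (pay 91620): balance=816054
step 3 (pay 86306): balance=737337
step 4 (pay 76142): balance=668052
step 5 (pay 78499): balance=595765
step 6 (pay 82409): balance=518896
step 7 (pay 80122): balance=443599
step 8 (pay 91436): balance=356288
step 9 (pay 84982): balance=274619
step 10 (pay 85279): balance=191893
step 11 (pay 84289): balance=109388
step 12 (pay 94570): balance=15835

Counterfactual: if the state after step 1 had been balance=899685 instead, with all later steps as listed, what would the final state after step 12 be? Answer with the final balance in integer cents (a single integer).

state after step 1 := balance=899685
step 2 (pay 91620): balance=816432
step 3 (pay 86306): balance=737718
step 4 (pay 76142): balance=668436
step 5 (pay 78499): balance=596153
step 6 (pay 82409): balance=519288
step 7 (pay 80122): balance=443995
step 8 (pay 91436): balance=356688
step 9 (pay 84982): balance=275023
step 10 (pay 85279): balance=192301
step 11 (pay 84289): balance=109800
step 12 (pay 94570): balance=16251

16251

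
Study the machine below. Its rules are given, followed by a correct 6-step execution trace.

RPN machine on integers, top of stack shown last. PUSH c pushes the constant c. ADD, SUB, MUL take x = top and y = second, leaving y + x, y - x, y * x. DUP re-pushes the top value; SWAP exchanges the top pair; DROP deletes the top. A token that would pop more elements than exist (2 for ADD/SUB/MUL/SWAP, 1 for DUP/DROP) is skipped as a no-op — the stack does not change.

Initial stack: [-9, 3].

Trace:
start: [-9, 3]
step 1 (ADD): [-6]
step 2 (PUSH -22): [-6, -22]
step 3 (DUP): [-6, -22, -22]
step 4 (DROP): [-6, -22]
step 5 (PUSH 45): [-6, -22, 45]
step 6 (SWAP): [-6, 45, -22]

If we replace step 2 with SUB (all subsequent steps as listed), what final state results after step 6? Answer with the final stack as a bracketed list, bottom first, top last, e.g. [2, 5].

[45, -6]

(re-executing from step 2 with the substitution; state before step 2: [-6])
step 2 (SUB): [-6]
step 3 (DUP): [-6, -6]
step 4 (DROP): [-6]
step 5 (PUSH 45): [-6, 45]
step 6 (SWAP): [45, -6]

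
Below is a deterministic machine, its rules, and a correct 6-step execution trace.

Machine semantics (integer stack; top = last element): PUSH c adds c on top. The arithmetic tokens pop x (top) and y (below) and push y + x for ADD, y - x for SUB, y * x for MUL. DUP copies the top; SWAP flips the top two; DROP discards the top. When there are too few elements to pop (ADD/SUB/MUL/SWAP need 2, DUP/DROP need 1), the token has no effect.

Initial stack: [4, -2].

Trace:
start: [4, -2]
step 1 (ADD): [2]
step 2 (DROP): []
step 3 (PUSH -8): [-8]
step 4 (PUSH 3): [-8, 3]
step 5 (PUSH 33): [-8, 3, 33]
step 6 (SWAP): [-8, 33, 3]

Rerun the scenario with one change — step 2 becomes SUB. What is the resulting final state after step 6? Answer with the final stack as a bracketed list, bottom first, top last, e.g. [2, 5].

(re-executing from step 2 with the substitution; state before step 2: [2])
step 2 (SUB): [2]
step 3 (PUSH -8): [2, -8]
step 4 (PUSH 3): [2, -8, 3]
step 5 (PUSH 33): [2, -8, 3, 33]
step 6 (SWAP): [2, -8, 33, 3]

[2, -8, 33, 3]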